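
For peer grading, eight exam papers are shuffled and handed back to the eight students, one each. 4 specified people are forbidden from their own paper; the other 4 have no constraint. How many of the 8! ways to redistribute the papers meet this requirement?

Let A_j be the event that the j-th constrained one is fixed. By inclusion-exclusion over the 4 events:
Σ_{j=0}^{4} (-1)^j C(4,j)(8-j)!
= C(4,0)·8! - C(4,1)·7! + C(4,2)·6! - C(4,3)·5! + C(4,4)·4!
= 40320 - 20160 + 4320 - 480 + 24
= 24024

24024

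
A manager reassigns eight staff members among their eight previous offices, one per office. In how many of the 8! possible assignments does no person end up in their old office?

The number of derangements of 8 is !8 = Σ_{k=0}^{8} (-1)^k·8!/k!
= 8! - 8!/1! + 8!/2! - 8!/3! + 8!/4! - 8!/5! + 8!/6! - 8!/7! + 8!/8!
= 40320 - 40320 + 20160 - 6720 + 1680 - 336 + 56 - 8 + 1
= 14833

14833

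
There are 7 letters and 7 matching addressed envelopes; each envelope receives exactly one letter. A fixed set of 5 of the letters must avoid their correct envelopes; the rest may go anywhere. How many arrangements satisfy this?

2428

Let A_j be the event that the j-th constrained one is fixed. By inclusion-exclusion over the 5 events:
Σ_{j=0}^{5} (-1)^j C(5,j)(7-j)!
= C(5,0)·7! - C(5,1)·6! + C(5,2)·5! - C(5,3)·4! + C(5,4)·3! - C(5,5)·2!
= 5040 - 3600 + 1200 - 240 + 30 - 2
= 2428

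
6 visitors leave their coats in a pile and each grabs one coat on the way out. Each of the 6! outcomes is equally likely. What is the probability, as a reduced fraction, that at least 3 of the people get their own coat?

7/90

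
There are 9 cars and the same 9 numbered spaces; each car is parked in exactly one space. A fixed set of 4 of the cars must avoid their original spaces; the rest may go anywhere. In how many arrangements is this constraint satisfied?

229080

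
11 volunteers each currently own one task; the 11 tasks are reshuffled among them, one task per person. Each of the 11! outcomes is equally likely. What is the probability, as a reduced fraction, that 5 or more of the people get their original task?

73057/19958400

Favorable outcomes: Σ_{i≥5} C(11,i)·!(11-i) = 462·265 + 462·44 + 330·9 + 165·2 + 55·1 + 11·0 + 1·1 = 146114.
Total outcomes: 11! = 39916800.
Probability = 146114/39916800 = 73057/19958400.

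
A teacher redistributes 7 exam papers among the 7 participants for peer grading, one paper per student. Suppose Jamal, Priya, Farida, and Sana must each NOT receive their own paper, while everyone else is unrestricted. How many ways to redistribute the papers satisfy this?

Let A_j be the event that the j-th constrained one is fixed. By inclusion-exclusion over the 4 events:
Σ_{j=0}^{4} (-1)^j C(4,j)(7-j)!
= C(4,0)·7! - C(4,1)·6! + C(4,2)·5! - C(4,3)·4! + C(4,4)·3!
= 5040 - 2880 + 720 - 96 + 6
= 2790

2790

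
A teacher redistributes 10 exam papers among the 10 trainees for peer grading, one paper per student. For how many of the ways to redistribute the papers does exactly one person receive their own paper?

1334960

Choose which one of the 10 is fixed: C(10,1) = 10.
The remaining 9 must be deranged: !9 = 133496.
Total: 10 × 133496 = 1334960.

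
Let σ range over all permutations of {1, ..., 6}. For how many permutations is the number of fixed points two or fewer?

664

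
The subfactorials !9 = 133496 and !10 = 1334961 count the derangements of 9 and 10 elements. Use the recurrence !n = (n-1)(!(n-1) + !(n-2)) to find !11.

14684570

!11 = (11-1)·(!10 + !9) = 10·(1334961 + 133496) = 10·1468457 = 14684570.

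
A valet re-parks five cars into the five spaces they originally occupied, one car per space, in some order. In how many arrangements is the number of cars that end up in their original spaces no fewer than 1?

76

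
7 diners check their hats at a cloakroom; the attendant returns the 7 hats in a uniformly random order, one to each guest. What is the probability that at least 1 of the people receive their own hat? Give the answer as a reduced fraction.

Favorable outcomes: Σ_{i≥1} C(7,i)·!(7-i) = 7·265 + 21·44 + 35·9 + 35·2 + 21·1 + 7·0 + 1·1 = 3186.
Total outcomes: 7! = 5040.
Probability = 3186/5040 = 177/280.

177/280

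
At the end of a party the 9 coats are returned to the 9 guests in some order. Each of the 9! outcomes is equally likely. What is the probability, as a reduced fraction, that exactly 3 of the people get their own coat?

Favorable outcomes: C(9,3)·!6 = 84·265 = 22260.
Total outcomes: 9! = 362880.
Probability = 22260/362880 = 53/864.

53/864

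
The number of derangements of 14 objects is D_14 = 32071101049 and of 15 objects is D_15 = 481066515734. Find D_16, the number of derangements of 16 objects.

7697064251745

D_16 = (16-1)·(D_15 + D_14) = 15·(481066515734 + 32071101049) = 15·513137616783 = 7697064251745.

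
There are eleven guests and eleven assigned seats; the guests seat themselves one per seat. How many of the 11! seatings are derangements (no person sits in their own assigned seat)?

14684570

!11 is the nearest integer to 11!/e.
11! = 39916800, and 39916800/e ≈ 14684570.08, so !11 = 14684570.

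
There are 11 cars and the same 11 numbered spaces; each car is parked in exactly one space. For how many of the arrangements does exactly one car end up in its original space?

14684571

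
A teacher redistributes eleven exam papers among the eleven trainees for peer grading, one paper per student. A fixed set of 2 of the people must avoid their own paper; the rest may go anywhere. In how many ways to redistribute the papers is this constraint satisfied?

Inclusion-exclusion on the 2 forbidden self-matches:
Σ_{j=0}^{2} (-1)^j C(2,j)(11-j)!
= C(2,0)·11! - C(2,1)·10! + C(2,2)·9!
= 39916800 - 7257600 + 362880
= 33022080

33022080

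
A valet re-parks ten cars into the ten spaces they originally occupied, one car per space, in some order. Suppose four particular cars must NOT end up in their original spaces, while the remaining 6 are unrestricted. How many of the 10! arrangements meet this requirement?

2399760

Inclusion-exclusion on the 4 forbidden self-matches:
Σ_{j=0}^{4} (-1)^j C(4,j)(10-j)!
= C(4,0)·10! - C(4,1)·9! + C(4,2)·8! - C(4,3)·7! + C(4,4)·6!
= 3628800 - 1451520 + 241920 - 20160 + 720
= 2399760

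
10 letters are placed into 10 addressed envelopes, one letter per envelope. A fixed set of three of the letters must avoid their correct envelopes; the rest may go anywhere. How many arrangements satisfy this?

Let A_j be the event that the j-th constrained one is fixed. By inclusion-exclusion over the 3 events:
Σ_{j=0}^{3} (-1)^j C(3,j)(10-j)!
= C(3,0)·10! - C(3,1)·9! + C(3,2)·8! - C(3,3)·7!
= 3628800 - 1088640 + 120960 - 5040
= 2656080

2656080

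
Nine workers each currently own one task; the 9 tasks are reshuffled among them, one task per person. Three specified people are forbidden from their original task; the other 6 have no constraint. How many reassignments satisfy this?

256320

Let A_j be the event that the j-th constrained one is fixed. By inclusion-exclusion over the 3 events:
Σ_{j=0}^{3} (-1)^j C(3,j)(9-j)!
= C(3,0)·9! - C(3,1)·8! + C(3,2)·7! - C(3,3)·6!
= 362880 - 120960 + 15120 - 720
= 256320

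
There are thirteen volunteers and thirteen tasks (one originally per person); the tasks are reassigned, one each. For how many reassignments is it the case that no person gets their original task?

Recurrence: !13 = 12·(!12 + !11).
!13 = 12·(176214841 + 14684570) = 12·190899411 = 2290792932

2290792932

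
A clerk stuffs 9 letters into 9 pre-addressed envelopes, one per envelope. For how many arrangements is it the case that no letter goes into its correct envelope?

!9 = 9! · Σ_{k=0}^{9} (-1)^k/k!
= 9! - 9!/1! + 9!/2! - 9!/3! + 9!/4! - 9!/5! + 9!/6! - 9!/7! + 9!/8! - 9!/9!
= 362880 - 362880 + 181440 - 60480 + 15120 - 3024 + 504 - 72 + 9 - 1
= 133496

133496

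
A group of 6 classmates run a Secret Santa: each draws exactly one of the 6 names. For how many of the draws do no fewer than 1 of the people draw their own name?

455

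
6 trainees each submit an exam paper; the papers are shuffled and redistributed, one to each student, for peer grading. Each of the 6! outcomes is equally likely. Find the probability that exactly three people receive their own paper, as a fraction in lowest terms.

Favorable outcomes: C(6,3)·!3 = 20·2 = 40.
Total outcomes: 6! = 720.
Probability = 40/720 = 1/18.

1/18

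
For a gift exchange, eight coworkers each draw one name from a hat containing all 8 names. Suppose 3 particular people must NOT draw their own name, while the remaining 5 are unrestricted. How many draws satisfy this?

27240

Let A_j be the event that the j-th constrained one is fixed. By inclusion-exclusion over the 3 events:
Σ_{j=0}^{3} (-1)^j C(3,j)(8-j)!
= C(3,0)·8! - C(3,1)·7! + C(3,2)·6! - C(3,3)·5!
= 40320 - 15120 + 2160 - 120
= 27240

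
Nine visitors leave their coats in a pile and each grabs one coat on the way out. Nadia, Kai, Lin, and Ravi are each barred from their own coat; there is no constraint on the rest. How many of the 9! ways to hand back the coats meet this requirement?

Inclusion-exclusion on the 4 forbidden self-matches:
Σ_{j=0}^{4} (-1)^j C(4,j)(9-j)!
= C(4,0)·9! - C(4,1)·8! + C(4,2)·7! - C(4,3)·6! + C(4,4)·5!
= 362880 - 161280 + 30240 - 2880 + 120
= 229080

229080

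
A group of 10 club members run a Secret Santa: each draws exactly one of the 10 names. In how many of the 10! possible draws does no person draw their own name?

By inclusion-exclusion, !10 = Σ (-1)^k · 10!/k! for k=0..10
= 10! - 10!/1! + 10!/2! - 10!/3! + 10!/4! - 10!/5! + 10!/6! - 10!/7! + 10!/8! - 10!/9! + 10!/10!
= 3628800 - 3628800 + 1814400 - 604800 + 151200 - 30240 + 5040 - 720 + 90 - 10 + 1
= 1334961

1334961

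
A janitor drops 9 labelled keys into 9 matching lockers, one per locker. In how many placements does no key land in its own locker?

The number of derangements of 9 is !9 = Σ_{k=0}^{9} (-1)^k·9!/k!
= 9! - 9!/1! + 9!/2! - 9!/3! + 9!/4! - 9!/5! + 9!/6! - 9!/7! + 9!/8! - 9!/9!
= 362880 - 362880 + 181440 - 60480 + 15120 - 3024 + 504 - 72 + 9 - 1
= 133496

133496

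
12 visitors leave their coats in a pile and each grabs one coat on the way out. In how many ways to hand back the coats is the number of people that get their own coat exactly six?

244860

Pick the 6 fixed positions: C(12,6) = 924 ways.
The remaining 6 must be deranged: !6 = 265.
Total: 924 × 265 = 244860.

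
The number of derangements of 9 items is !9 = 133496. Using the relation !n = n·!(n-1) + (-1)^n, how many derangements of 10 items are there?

1334961

!10 = 10·133496 + 1 = 1334961.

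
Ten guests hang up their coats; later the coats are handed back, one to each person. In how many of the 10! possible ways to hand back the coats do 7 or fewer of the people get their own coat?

Sum C(10,i)·!(10-i) for i = 0..7:
  i=0: C(10,0)·!10 = 1·1334961 = 1334961
  i=1: C(10,1)·!9 = 10·133496 = 1334960
  i=2: C(10,2)·!8 = 45·14833 = 667485
  i=3: C(10,3)·!7 = 120·1854 = 222480
  i=4: C(10,4)·!6 = 210·265 = 55650
  i=5: C(10,5)·!5 = 252·44 = 11088
  i=6: C(10,6)·!4 = 210·9 = 1890
  i=7: C(10,7)·!3 = 120·2 = 240
Total = 3628754.

3628754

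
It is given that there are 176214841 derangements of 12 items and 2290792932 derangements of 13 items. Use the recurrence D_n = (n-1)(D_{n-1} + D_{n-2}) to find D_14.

32071101049

D_14 = (14-1)·(D_13 + D_12) = 13·(2290792932 + 176214841) = 13·2467007773 = 32071101049.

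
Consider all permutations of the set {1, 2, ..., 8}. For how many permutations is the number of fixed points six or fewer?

# with exactly i fixed is C(8,i)·!(8-i); sum over i=0..6:
  i=0: C(8,0)·!8 = 1·14833 = 14833
  i=1: C(8,1)·!7 = 8·1854 = 14832
  i=2: C(8,2)·!6 = 28·265 = 7420
  i=3: C(8,3)·!5 = 56·44 = 2464
  i=4: C(8,4)·!4 = 70·9 = 630
  i=5: C(8,5)·!3 = 56·2 = 112
  i=6: C(8,6)·!2 = 28·1 = 28
Total = 40319.

40319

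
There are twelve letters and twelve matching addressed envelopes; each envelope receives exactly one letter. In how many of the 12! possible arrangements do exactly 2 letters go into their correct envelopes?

88107426

Pick the 2 fixed positions: C(12,2) = 66 ways.
The remaining 10 must be deranged: !10 = 1334961.
Total: 66 × 1334961 = 88107426.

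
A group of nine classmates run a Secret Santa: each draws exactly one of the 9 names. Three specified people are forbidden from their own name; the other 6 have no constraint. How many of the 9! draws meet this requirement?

Inclusion-exclusion on the 3 forbidden self-matches:
Σ_{j=0}^{3} (-1)^j C(3,j)(9-j)!
= C(3,0)·9! - C(3,1)·8! + C(3,2)·7! - C(3,3)·6!
= 362880 - 120960 + 15120 - 720
= 256320

256320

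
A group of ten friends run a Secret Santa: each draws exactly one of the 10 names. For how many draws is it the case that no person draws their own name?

1334961

!10 is the nearest integer to 10!/e.
10! = 3628800, and 3628800/e ≈ 1334960.92, so !10 = 1334961.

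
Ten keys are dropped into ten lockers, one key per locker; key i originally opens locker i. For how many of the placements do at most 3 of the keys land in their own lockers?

3559886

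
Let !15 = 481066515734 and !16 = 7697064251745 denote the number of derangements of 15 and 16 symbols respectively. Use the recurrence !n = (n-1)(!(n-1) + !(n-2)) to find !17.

!17 = (17-1)·(!16 + !15) = 16·(7697064251745 + 481066515734) = 16·8178130767479 = 130850092279664.

130850092279664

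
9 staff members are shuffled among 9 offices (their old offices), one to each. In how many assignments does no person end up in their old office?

!9 is the nearest integer to 9!/e.
9! = 362880, and 362880/e ≈ 133496.09, so !9 = 133496.

133496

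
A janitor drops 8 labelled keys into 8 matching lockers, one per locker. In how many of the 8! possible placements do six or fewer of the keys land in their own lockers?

40319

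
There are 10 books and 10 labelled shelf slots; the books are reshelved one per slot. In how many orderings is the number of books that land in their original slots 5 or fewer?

# with exactly i fixed is C(10,i)·!(10-i); sum over i=0..5:
  i=0: C(10,0)·!10 = 1·1334961 = 1334961
  i=1: C(10,1)·!9 = 10·133496 = 1334960
  i=2: C(10,2)·!8 = 45·14833 = 667485
  i=3: C(10,3)·!7 = 120·1854 = 222480
  i=4: C(10,4)·!6 = 210·265 = 55650
  i=5: C(10,5)·!5 = 252·44 = 11088
Total = 3626624.

3626624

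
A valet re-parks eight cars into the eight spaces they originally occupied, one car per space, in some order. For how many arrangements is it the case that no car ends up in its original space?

!8 is the nearest integer to 8!/e.
8! = 40320, and 40320/e ≈ 14832.90, so !8 = 14833.

14833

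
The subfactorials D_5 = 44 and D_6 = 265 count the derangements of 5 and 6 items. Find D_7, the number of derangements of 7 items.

1854

D_7 = (7-1)·(D_6 + D_5) = 6·(265 + 44) = 6·309 = 1854.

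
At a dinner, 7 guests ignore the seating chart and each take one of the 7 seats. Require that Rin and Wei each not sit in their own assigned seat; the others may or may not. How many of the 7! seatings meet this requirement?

3720

Let A_j be the event that the j-th constrained one is fixed. By inclusion-exclusion over the 2 events:
Σ_{j=0}^{2} (-1)^j C(2,j)(7-j)!
= C(2,0)·7! - C(2,1)·6! + C(2,2)·5!
= 5040 - 1440 + 120
= 3720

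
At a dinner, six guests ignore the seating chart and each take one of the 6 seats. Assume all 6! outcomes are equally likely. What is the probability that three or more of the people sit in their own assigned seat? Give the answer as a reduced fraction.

7/90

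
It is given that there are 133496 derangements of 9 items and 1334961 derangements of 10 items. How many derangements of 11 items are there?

14684570

!11 = (11-1)·(!10 + !9) = 10·(1334961 + 133496) = 10·1468457 = 14684570.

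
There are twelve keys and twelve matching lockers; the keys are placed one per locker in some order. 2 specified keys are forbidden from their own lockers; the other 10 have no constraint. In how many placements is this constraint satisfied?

Let A_j be the event that the j-th constrained one is fixed. By inclusion-exclusion over the 2 events:
Σ_{j=0}^{2} (-1)^j C(2,j)(12-j)!
= C(2,0)·12! - C(2,1)·11! + C(2,2)·10!
= 479001600 - 79833600 + 3628800
= 402796800

402796800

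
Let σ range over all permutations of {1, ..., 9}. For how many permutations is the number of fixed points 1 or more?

229384

# with exactly i fixed is C(9,i)·!(9-i); sum over i=1..9:
  i=1: C(9,1)·!8 = 9·14833 = 133497
  i=2: C(9,2)·!7 = 36·1854 = 66744
  i=3: C(9,3)·!6 = 84·265 = 22260
  i=4: C(9,4)·!5 = 126·44 = 5544
  i=5: C(9,5)·!4 = 126·9 = 1134
  i=6: C(9,6)·!3 = 84·2 = 168
  i=7: C(9,7)·!2 = 36·1 = 36
  i=8: C(9,8)·!1 = 9·0 = 0
  i=9: C(9,9)·!0 = 1·1 = 1
Total = 229384.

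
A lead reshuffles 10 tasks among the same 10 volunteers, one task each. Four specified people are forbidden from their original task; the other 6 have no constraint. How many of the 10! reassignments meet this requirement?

2399760

Let A_j be the event that the j-th constrained one is fixed. By inclusion-exclusion over the 4 events:
Σ_{j=0}^{4} (-1)^j C(4,j)(10-j)!
= C(4,0)·10! - C(4,1)·9! + C(4,2)·8! - C(4,3)·7! + C(4,4)·6!
= 3628800 - 1451520 + 241920 - 20160 + 720
= 2399760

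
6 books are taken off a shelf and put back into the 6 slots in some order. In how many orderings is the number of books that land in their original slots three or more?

Sum C(6,i)·!(6-i) for i = 3..6:
  i=3: C(6,3)·!3 = 20·2 = 40
  i=4: C(6,4)·!2 = 15·1 = 15
  i=5: C(6,5)·!1 = 6·0 = 0
  i=6: C(6,6)·!0 = 1·1 = 1
Total = 56.

56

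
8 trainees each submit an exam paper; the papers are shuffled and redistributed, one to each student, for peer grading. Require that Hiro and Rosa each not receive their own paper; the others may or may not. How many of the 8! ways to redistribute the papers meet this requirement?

30960

Inclusion-exclusion on the 2 forbidden self-matches:
Σ_{j=0}^{2} (-1)^j C(2,j)(8-j)!
= C(2,0)·8! - C(2,1)·7! + C(2,2)·6!
= 40320 - 10080 + 720
= 30960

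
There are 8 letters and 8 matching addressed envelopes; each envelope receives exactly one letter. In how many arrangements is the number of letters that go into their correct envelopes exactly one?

14832

Pick the single fixed position: C(8,1) = 8 ways.
The other 7 form a derangement: !7 = 1854.
Total: 8 × 1854 = 14832.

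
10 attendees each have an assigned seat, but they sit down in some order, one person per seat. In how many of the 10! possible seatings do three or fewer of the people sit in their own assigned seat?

3559886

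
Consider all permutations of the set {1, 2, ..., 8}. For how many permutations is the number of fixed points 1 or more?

25487

Sum C(8,i)·!(8-i) for i = 1..8:
  i=1: C(8,1)·!7 = 8·1854 = 14832
  i=2: C(8,2)·!6 = 28·265 = 7420
  i=3: C(8,3)·!5 = 56·44 = 2464
  i=4: C(8,4)·!4 = 70·9 = 630
  i=5: C(8,5)·!3 = 56·2 = 112
  i=6: C(8,6)·!2 = 28·1 = 28
  i=7: C(8,7)·!1 = 8·0 = 0
  i=8: C(8,8)·!0 = 1·1 = 1
Total = 25487.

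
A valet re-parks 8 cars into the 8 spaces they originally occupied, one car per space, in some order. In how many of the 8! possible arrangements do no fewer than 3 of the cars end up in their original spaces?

3235

Sum C(8,i)·!(8-i) for i = 3..8:
  i=3: C(8,3)·!5 = 56·44 = 2464
  i=4: C(8,4)·!4 = 70·9 = 630
  i=5: C(8,5)·!3 = 56·2 = 112
  i=6: C(8,6)·!2 = 28·1 = 28
  i=7: C(8,7)·!1 = 8·0 = 0
  i=8: C(8,8)·!0 = 1·1 = 1
Total = 3235.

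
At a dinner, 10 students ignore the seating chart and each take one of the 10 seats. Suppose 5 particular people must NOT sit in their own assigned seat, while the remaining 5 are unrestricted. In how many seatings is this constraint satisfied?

2170680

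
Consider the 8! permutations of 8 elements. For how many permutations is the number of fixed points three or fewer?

Sum C(8,i)·!(8-i) for i = 0..3:
  i=0: C(8,0)·!8 = 1·14833 = 14833
  i=1: C(8,1)·!7 = 8·1854 = 14832
  i=2: C(8,2)·!6 = 28·265 = 7420
  i=3: C(8,3)·!5 = 56·44 = 2464
Total = 39549.

39549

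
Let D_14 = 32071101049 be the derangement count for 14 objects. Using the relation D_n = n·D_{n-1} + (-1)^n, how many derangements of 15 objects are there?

481066515734

D_15 = 15·32071101049 - 1 = 481066515734.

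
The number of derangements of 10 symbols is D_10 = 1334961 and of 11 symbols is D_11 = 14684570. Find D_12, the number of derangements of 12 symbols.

176214841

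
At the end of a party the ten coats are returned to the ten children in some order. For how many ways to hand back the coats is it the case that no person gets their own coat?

1334961

The number of derangements of 10 is !10 = Σ_{k=0}^{10} (-1)^k·10!/k!
= 10! - 10!/1! + 10!/2! - 10!/3! + 10!/4! - 10!/5! + 10!/6! - 10!/7! + 10!/8! - 10!/9! + 10!/10!
= 3628800 - 3628800 + 1814400 - 604800 + 151200 - 30240 + 5040 - 720 + 90 - 10 + 1
= 1334961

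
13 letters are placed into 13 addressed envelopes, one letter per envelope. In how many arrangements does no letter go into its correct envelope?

2290792932

By inclusion-exclusion, !13 = Σ (-1)^k · 13!/k! for k=0..13
= 13! - 13!/1! + 13!/2! - 13!/3! + 13!/4! - 13!/5! + 13!/6! - 13!/7! + 13!/8! - 13!/9! + 13!/10! - 13!/11! + 13!/12! - 13!/13!
= 6227020800 - 6227020800 + 3113510400 - 1037836800 + 259459200 - 51891840 + 8648640 - 1235520 + 154440 - 17160 + 1716 - 156 + 13 - 1
= 2290792932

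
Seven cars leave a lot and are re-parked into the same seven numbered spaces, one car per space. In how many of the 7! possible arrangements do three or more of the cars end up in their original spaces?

# with exactly i fixed is C(7,i)·!(7-i); sum over i=3..7:
  i=3: C(7,3)·!4 = 35·9 = 315
  i=4: C(7,4)·!3 = 35·2 = 70
  i=5: C(7,5)·!2 = 21·1 = 21
  i=6: C(7,6)·!1 = 7·0 = 0
  i=7: C(7,7)·!0 = 1·1 = 1
Total = 407.

407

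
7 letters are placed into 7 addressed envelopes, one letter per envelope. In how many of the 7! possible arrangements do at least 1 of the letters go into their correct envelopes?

3186

# with exactly i fixed is C(7,i)·!(7-i); sum over i=1..7:
  i=1: C(7,1)·!6 = 7·265 = 1855
  i=2: C(7,2)·!5 = 21·44 = 924
  i=3: C(7,3)·!4 = 35·9 = 315
  i=4: C(7,4)·!3 = 35·2 = 70
  i=5: C(7,5)·!2 = 21·1 = 21
  i=6: C(7,6)·!1 = 7·0 = 0
  i=7: C(7,7)·!0 = 1·1 = 1
Total = 3186.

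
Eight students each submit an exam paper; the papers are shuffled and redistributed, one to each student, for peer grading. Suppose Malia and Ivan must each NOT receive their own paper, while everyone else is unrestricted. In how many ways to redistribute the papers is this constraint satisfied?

Let A_j be the event that the j-th constrained one is fixed. By inclusion-exclusion over the 2 events:
Σ_{j=0}^{2} (-1)^j C(2,j)(8-j)!
= C(2,0)·8! - C(2,1)·7! + C(2,2)·6!
= 40320 - 10080 + 720
= 30960

30960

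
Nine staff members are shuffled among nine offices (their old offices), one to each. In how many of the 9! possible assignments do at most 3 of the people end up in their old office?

# with exactly i fixed is C(9,i)·!(9-i); sum over i=0..3:
  i=0: C(9,0)·!9 = 1·133496 = 133496
  i=1: C(9,1)·!8 = 9·14833 = 133497
  i=2: C(9,2)·!7 = 36·1854 = 66744
  i=3: C(9,3)·!6 = 84·265 = 22260
Total = 355997.

355997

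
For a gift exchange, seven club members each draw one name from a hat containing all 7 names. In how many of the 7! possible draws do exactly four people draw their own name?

70

Choose which 4 of the 7 are fixed: C(7,4) = 35.
The other 3 form a derangement: !3 = 2.
Total: 35 × 2 = 70.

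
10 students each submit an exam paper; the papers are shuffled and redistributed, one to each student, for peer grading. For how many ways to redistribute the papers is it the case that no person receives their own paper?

Recurrence: !10 = 9·(!9 + !8).
!10 = 9·(133496 + 14833) = 9·148329 = 1334961

1334961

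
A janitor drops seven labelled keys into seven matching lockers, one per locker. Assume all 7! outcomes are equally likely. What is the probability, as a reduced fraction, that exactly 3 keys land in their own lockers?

1/16

Favorable outcomes: C(7,3)·!4 = 35·9 = 315.
Total outcomes: 7! = 5040.
Probability = 315/5040 = 1/16.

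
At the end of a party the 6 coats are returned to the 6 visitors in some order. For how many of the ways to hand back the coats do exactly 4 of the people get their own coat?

Choose which 4 of the 6 are fixed: C(6,4) = 15.
The other 2 form a derangement: !2 = 1.
Total: 15 × 1 = 15.

15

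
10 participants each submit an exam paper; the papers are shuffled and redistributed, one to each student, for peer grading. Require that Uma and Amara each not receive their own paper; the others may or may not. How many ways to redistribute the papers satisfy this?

2943360

Inclusion-exclusion on the 2 forbidden self-matches:
Σ_{j=0}^{2} (-1)^j C(2,j)(10-j)!
= C(2,0)·10! - C(2,1)·9! + C(2,2)·8!
= 3628800 - 725760 + 40320
= 2943360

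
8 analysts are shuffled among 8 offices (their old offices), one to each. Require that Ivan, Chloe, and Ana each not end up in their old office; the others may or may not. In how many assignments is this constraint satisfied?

27240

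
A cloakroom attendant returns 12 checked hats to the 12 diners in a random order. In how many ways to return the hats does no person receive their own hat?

176214841

!12 is the nearest integer to 12!/e.
12! = 479001600, and 479001600/e ≈ 176214840.93, so !12 = 176214841.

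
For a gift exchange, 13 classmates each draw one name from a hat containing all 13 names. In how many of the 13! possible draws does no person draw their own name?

The subfactorial !13 = [13!/e] (nearest integer).
13! = 6227020800, and 6227020800/e ≈ 2290792932.07, so !13 = 2290792932.

2290792932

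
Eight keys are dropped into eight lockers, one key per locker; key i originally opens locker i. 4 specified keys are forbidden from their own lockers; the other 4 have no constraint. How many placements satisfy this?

24024

Inclusion-exclusion on the 4 forbidden self-matches:
Σ_{j=0}^{4} (-1)^j C(4,j)(8-j)!
= C(4,0)·8! - C(4,1)·7! + C(4,2)·6! - C(4,3)·5! + C(4,4)·4!
= 40320 - 20160 + 4320 - 480 + 24
= 24024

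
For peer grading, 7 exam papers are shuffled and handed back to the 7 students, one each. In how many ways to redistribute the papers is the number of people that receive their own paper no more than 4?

Sum C(7,i)·!(7-i) for i = 0..4:
  i=0: C(7,0)·!7 = 1·1854 = 1854
  i=1: C(7,1)·!6 = 7·265 = 1855
  i=2: C(7,2)·!5 = 21·44 = 924
  i=3: C(7,3)·!4 = 35·9 = 315
  i=4: C(7,4)·!3 = 35·2 = 70
Total = 5018.

5018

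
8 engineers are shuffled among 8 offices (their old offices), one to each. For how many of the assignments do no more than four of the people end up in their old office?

# with exactly i fixed is C(8,i)·!(8-i); sum over i=0..4:
  i=0: C(8,0)·!8 = 1·14833 = 14833
  i=1: C(8,1)·!7 = 8·1854 = 14832
  i=2: C(8,2)·!6 = 28·265 = 7420
  i=3: C(8,3)·!5 = 56·44 = 2464
  i=4: C(8,4)·!4 = 70·9 = 630
Total = 40179.

40179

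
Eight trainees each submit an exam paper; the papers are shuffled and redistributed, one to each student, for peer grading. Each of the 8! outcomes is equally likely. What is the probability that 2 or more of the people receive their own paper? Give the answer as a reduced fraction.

2131/8064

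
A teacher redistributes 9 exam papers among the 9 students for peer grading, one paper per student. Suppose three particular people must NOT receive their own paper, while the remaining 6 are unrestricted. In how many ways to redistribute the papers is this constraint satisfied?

Let A_j be the event that the j-th constrained one is fixed. By inclusion-exclusion over the 3 events:
Σ_{j=0}^{3} (-1)^j C(3,j)(9-j)!
= C(3,0)·9! - C(3,1)·8! + C(3,2)·7! - C(3,3)·6!
= 362880 - 120960 + 15120 - 720
= 256320

256320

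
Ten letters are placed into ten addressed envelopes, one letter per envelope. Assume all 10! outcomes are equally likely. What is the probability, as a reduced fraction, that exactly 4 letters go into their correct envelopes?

53/3456

Favorable outcomes: C(10,4)·!6 = 210·265 = 55650.
Total outcomes: 10! = 3628800.
Probability = 55650/3628800 = 53/3456.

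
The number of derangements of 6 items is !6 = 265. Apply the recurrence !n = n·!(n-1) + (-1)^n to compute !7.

1854

!7 = 7·265 - 1 = 1854.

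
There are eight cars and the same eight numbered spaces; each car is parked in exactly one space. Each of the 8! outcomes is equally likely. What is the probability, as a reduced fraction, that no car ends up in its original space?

2119/5760

Favorable outcomes: !8 = 14833.
Total outcomes: 8! = 40320.
Probability = 14833/40320 = 2119/5760.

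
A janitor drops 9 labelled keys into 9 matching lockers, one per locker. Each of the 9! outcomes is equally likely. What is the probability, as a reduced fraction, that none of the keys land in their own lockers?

Favorable outcomes: !9 = 133496.
Total outcomes: 9! = 362880.
Probability = 133496/362880 = 16687/45360.

16687/45360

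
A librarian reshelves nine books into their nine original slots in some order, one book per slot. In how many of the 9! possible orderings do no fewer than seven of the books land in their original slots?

37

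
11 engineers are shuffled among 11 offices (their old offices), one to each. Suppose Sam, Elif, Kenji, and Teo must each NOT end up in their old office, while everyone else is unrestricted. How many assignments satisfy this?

27422640

Inclusion-exclusion on the 4 forbidden self-matches:
Σ_{j=0}^{4} (-1)^j C(4,j)(11-j)!
= C(4,0)·11! - C(4,1)·10! + C(4,2)·9! - C(4,3)·8! + C(4,4)·7!
= 39916800 - 14515200 + 2177280 - 161280 + 5040
= 27422640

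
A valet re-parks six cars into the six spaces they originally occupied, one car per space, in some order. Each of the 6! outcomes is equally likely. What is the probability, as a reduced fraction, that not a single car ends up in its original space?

Favorable outcomes: !6 = 265.
Total outcomes: 6! = 720.
Probability = 265/720 = 53/144.

53/144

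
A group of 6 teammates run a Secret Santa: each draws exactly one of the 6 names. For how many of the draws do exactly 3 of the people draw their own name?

40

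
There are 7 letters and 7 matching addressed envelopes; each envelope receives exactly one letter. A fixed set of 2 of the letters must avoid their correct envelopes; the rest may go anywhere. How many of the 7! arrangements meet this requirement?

3720

Let A_j be the event that the j-th constrained one is fixed. By inclusion-exclusion over the 2 events:
Σ_{j=0}^{2} (-1)^j C(2,j)(7-j)!
= C(2,0)·7! - C(2,1)·6! + C(2,2)·5!
= 5040 - 1440 + 120
= 3720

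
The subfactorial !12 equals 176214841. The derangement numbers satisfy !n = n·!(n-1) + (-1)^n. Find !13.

!13 = 13·176214841 - 1 = 2290792932.

2290792932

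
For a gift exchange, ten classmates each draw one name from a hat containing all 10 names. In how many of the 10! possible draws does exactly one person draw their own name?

Pick the single fixed position: C(10,1) = 10 ways.
The remaining 9 must be deranged: !9 = 133496.
Total: 10 × 133496 = 1334960.

1334960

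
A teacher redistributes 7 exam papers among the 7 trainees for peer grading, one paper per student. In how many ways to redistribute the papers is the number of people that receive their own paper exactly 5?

Pick the 5 fixed positions: C(7,5) = 21 ways.
The remaining 2 must be deranged: !2 = 1.
Total: 21 × 1 = 21.

21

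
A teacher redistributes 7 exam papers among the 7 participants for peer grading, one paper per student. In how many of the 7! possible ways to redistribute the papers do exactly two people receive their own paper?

Pick the 2 fixed positions: C(7,2) = 21 ways.
The other 5 form a derangement: !5 = 44.
Total: 21 × 44 = 924.

924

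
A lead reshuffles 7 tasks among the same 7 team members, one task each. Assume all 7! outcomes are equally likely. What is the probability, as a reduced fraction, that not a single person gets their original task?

Favorable outcomes: !7 = 1854.
Total outcomes: 7! = 5040.
Probability = 1854/5040 = 103/280.

103/280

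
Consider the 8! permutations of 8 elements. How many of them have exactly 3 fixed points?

Pick the 3 fixed positions: C(8,3) = 56 ways.
The other 5 form a derangement: !5 = 44.
Total: 56 × 44 = 2464.

2464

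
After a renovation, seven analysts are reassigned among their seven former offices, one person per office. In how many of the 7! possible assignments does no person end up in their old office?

Recurrence: !7 = 6·(!6 + !5).
!7 = 6·(265 + 44) = 6·309 = 1854

1854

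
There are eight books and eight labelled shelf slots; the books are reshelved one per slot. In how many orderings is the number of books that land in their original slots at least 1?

# with exactly i fixed is C(8,i)·!(8-i); sum over i=1..8:
  i=1: C(8,1)·!7 = 8·1854 = 14832
  i=2: C(8,2)·!6 = 28·265 = 7420
  i=3: C(8,3)·!5 = 56·44 = 2464
  i=4: C(8,4)·!4 = 70·9 = 630
  i=5: C(8,5)·!3 = 56·2 = 112
  i=6: C(8,6)·!2 = 28·1 = 28
  i=7: C(8,7)·!1 = 8·0 = 0
  i=8: C(8,8)·!0 = 1·1 = 1
Total = 25487.

25487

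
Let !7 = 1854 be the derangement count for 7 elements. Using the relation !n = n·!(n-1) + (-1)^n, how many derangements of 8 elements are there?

14833

!8 = 8·1854 + 1 = 14833.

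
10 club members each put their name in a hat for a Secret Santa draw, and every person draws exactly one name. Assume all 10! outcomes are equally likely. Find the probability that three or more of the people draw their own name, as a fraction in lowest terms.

145697/1814400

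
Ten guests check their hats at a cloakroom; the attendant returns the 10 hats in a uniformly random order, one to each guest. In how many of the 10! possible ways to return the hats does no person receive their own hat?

!10 is the nearest integer to 10!/e.
10! = 3628800, and 3628800/e ≈ 1334960.92, so !10 = 1334961.

1334961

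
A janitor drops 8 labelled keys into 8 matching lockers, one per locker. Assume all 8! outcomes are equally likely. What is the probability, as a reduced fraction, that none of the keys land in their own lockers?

Favorable outcomes: !8 = 14833.
Total outcomes: 8! = 40320.
Probability = 14833/40320 = 2119/5760.

2119/5760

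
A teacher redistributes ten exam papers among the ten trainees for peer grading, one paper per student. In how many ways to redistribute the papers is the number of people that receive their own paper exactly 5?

11088

Choose which 5 of the 10 are fixed: C(10,5) = 252.
The other 5 form a derangement: !5 = 44.
Total: 252 × 44 = 11088.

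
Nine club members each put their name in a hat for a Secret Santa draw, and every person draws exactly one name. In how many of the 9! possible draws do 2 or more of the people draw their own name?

95887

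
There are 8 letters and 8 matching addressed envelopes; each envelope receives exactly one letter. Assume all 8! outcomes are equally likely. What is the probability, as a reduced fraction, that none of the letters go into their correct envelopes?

2119/5760

Favorable outcomes: !8 = 14833.
Total outcomes: 8! = 40320.
Probability = 14833/40320 = 2119/5760.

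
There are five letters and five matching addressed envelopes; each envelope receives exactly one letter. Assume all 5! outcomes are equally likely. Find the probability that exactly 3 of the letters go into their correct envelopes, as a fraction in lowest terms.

Favorable outcomes: C(5,3)·!2 = 10·1 = 10.
Total outcomes: 5! = 120.
Probability = 10/120 = 1/12.

1/12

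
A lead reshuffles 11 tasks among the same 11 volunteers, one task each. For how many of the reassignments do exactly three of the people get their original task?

2447445

Pick the 3 fixed positions: C(11,3) = 165 ways.
The other 8 form a derangement: !8 = 14833.
Total: 165 × 14833 = 2447445.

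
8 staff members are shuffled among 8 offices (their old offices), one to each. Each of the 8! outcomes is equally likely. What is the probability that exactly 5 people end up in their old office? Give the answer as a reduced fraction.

1/360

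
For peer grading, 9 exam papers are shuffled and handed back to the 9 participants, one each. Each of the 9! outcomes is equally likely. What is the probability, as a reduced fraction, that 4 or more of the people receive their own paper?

Favorable outcomes: Σ_{i≥4} C(9,i)·!(9-i) = 126·44 + 126·9 + 84·2 + 36·1 + 9·0 + 1·1 = 6883.
Total outcomes: 9! = 362880.
Probability = 6883/362880 = 6883/362880.

6883/362880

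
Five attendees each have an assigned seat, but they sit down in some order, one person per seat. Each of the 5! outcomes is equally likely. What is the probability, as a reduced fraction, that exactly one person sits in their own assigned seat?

Favorable outcomes: C(5,1)·!4 = 5·9 = 45.
Total outcomes: 5! = 120.
Probability = 45/120 = 3/8.

3/8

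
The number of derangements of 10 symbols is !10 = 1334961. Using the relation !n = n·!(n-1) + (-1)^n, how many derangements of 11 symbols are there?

!11 = 11·1334961 - 1 = 14684570.

14684570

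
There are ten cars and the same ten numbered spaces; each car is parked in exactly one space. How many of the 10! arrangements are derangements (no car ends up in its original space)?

Use !n = (n-1)(!(n-1) + !(n-2)).
!10 = 9·(133496 + 14833) = 9·148329 = 1334961

1334961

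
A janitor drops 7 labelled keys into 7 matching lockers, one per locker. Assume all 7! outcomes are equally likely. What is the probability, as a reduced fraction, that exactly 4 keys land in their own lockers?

Favorable outcomes: C(7,4)·!3 = 35·2 = 70.
Total outcomes: 7! = 5040.
Probability = 70/5040 = 1/72.

1/72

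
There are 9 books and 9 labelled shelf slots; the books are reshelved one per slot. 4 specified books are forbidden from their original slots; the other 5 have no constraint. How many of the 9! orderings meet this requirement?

Let A_j be the event that the j-th constrained one is fixed. By inclusion-exclusion over the 4 events:
Σ_{j=0}^{4} (-1)^j C(4,j)(9-j)!
= C(4,0)·9! - C(4,1)·8! + C(4,2)·7! - C(4,3)·6! + C(4,4)·5!
= 362880 - 161280 + 30240 - 2880 + 120
= 229080

229080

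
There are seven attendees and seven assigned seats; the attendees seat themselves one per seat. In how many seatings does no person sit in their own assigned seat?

The subfactorial !7 = [7!/e] (nearest integer).
7! = 5040, and 5040/e ≈ 1854.11, so !7 = 1854.

1854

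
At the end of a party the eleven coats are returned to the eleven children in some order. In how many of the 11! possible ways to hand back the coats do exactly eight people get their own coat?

330

Choose which 8 of the 11 are fixed: C(11,8) = 165.
The remaining 3 must be deranged: !3 = 2.
Total: 165 × 2 = 330.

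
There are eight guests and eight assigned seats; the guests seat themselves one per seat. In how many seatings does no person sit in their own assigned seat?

!8 = 8! · Σ_{k=0}^{8} (-1)^k/k!
= 8! - 8!/1! + 8!/2! - 8!/3! + 8!/4! - 8!/5! + 8!/6! - 8!/7! + 8!/8!
= 40320 - 40320 + 20160 - 6720 + 1680 - 336 + 56 - 8 + 1
= 14833

14833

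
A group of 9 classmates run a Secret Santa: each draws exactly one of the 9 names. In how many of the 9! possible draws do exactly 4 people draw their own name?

5544

Pick the 4 fixed positions: C(9,4) = 126 ways.
The remaining 5 must be deranged: !5 = 44.
Total: 126 × 44 = 5544.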